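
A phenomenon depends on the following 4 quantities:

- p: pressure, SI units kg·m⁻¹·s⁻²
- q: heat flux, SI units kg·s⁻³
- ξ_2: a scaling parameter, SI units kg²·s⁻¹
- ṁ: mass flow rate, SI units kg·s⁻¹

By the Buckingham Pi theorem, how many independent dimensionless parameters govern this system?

There are 4 variables and 3 base dimensions (M, L, T).
The dimension matrix has rank 3.
Independent dimensionless groups: 4 − 3 = 1.

1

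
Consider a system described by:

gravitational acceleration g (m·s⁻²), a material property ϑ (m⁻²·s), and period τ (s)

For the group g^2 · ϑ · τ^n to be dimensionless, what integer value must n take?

Balance the T exponent: (1)·n from τ, plus 2·(-2) + (1) = -3 from the rest, must sum to zero.
n − 3 = 0, so n = 3.

3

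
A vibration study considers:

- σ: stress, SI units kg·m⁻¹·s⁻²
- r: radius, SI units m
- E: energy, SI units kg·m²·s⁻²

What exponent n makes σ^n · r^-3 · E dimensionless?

Balance the M exponent: (1)·n from σ, plus −3·(0) + (1) = 1 from the rest, must sum to zero.
n + 1 = 0, so n = -1.

-1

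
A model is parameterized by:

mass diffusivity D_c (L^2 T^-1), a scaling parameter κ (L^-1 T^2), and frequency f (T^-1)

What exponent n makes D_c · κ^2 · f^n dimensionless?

3

Balance the T exponent: (-1)·n from f, plus (-1) + 2·(2) = 3 from the rest, must sum to zero.
−n + 3 = 0, so n = 3.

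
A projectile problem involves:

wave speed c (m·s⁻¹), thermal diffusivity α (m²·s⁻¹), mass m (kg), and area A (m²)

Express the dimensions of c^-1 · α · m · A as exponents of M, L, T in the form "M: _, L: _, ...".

M: 1, L: 3, T: 0

Collect each base-dimension exponent across the product:
  M: −(0) + (0) + (1) + (0) = 1
  L: −(1) + (2) + (0) + (2) = 3
  T: −(-1) + (-1) + (0) + (0) = 0
So the dimensions are [M L³].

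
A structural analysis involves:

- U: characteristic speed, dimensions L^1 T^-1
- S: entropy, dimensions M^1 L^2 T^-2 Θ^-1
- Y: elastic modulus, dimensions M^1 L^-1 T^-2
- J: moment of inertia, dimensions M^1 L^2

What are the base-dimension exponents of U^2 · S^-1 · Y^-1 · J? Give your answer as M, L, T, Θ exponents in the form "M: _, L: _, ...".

Collect each base-dimension exponent across the product:
  M: 2·(0) − (1) − (1) + (1) = -1
  L: 2·(1) − (2) − (-1) + (2) = 3
  T: 2·(-1) − (-2) − (-2) + (0) = 2
  Θ: 2·(0) − (-1) − (0) + (0) = 1
So the dimensions are [M⁻¹ L³ T² Θ].

M: -1, L: 3, T: 2, Θ: 1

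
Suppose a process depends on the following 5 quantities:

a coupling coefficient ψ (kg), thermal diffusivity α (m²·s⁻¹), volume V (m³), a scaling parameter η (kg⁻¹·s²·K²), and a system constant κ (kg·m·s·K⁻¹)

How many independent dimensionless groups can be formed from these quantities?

1

There are 5 variables and 4 base dimensions (M, L, T, Θ).
The dimension matrix has rank 4.
Independent dimensionless groups: 5 − 4 = 1.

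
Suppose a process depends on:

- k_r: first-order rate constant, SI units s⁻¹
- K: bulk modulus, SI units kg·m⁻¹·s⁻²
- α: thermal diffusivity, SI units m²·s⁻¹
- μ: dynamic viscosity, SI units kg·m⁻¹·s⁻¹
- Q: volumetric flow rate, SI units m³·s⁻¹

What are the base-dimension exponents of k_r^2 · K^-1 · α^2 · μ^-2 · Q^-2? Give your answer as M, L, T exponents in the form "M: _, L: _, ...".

Collect each base-dimension exponent across the product:
  M: 2·(0) − (1) + 2·(0) − 2·(1) − 2·(0) = -3
  L: 2·(0) − (-1) + 2·(2) − 2·(-1) − 2·(3) = 1
  T: 2·(-1) − (-2) + 2·(-1) − 2·(-1) − 2·(-1) = 2
So the dimensions are [M⁻³ L T²].

M: -3, L: 1, T: 2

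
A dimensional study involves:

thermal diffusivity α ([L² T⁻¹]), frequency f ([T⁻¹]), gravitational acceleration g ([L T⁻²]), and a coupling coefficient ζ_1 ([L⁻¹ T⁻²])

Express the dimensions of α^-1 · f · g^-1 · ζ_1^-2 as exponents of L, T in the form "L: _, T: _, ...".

L: -1, T: 6

Collect each base-dimension exponent across the product:
  L: −(2) + (0) − (1) − 2·(-1) = -1
  T: −(-1) + (-1) − (-2) − 2·(-2) = 6
So the dimensions are [L⁻¹ T⁶].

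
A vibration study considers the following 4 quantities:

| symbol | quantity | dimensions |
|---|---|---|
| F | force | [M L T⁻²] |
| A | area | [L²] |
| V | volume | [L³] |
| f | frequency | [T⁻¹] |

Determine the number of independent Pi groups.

There are 4 variables and 3 base dimensions (M, L, T).
The dimension matrix has rank 3.
Independent dimensionless groups: 4 − 3 = 1.

1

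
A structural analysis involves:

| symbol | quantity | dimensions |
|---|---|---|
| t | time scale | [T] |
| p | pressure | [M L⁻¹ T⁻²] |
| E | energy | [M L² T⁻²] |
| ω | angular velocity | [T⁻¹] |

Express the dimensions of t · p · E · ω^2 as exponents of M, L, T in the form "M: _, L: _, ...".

M: 2, L: 1, T: -5

Collect each base-dimension exponent across the product:
  M: (0) + (1) + (1) + 2·(0) = 2
  L: (0) + (-1) + (2) + 2·(0) = 1
  T: (1) + (-2) + (-2) + 2·(-1) = -5
So the dimensions are [M² L T⁻⁵].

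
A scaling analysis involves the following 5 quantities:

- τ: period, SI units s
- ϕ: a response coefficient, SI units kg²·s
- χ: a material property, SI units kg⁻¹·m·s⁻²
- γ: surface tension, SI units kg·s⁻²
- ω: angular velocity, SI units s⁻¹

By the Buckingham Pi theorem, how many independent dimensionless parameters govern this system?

There are 5 variables and 3 base dimensions (M, L, T).
The dimension matrix has rank 3.
Independent dimensionless groups: 5 − 3 = 2.

2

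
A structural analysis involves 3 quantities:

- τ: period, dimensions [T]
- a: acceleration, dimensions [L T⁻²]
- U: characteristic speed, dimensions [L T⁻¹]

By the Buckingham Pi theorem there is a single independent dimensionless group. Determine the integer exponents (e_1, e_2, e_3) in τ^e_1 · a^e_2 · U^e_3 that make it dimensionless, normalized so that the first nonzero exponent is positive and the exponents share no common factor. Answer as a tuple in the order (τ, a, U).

(1, 1, -1)

L: e_1·(0) + e_2·(1) + e_3·(1) = 0
T: e_1·(1) + e_2·(-2) + e_3·(-1) = 0
Solving this homogeneous linear system for the smallest-integer solution (first nonzero entry positive) gives (1, 1, -1).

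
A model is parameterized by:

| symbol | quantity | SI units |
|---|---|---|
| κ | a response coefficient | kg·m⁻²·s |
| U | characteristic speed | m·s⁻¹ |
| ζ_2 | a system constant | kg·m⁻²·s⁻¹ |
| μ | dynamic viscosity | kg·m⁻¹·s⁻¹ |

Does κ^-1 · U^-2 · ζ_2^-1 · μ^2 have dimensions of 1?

Sum the exponent of each base dimension across the product:
  M: −[κ]_M − 2·[U]_M − [ζ_2]_M + 2·[μ]_M = −(1) − 2·(0) − (1) + 2·(1) = 0
  L: −[κ]_L − 2·[U]_L − [ζ_2]_L + 2·[μ]_L = −(-2) − 2·(1) − (-2) + 2·(-1) = 0
  T: −[κ]_T − 2·[U]_T − [ζ_2]_T + 2·[μ]_T = −(1) − 2·(-1) − (-1) + 2·(-1) = 0
All base exponents vanish — dimensionless.

yes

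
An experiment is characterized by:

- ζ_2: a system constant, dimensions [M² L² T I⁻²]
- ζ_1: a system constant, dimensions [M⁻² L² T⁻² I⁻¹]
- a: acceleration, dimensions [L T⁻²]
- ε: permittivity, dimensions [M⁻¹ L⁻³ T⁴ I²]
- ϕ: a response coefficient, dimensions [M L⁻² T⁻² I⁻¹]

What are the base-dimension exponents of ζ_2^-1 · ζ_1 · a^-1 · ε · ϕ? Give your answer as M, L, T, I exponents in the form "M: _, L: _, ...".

Collect each base-dimension exponent across the product:
  M: −(2) + (-2) − (0) + (-1) + (1) = -4
  L: −(2) + (2) − (1) + (-3) + (-2) = -6
  T: −(1) + (-2) − (-2) + (4) + (-2) = 1
  I: −(-2) + (-1) − (0) + (2) + (-1) = 2
So the dimensions are [M⁻⁴ L⁻⁶ T I²].

M: -4, L: -6, T: 1, I: 2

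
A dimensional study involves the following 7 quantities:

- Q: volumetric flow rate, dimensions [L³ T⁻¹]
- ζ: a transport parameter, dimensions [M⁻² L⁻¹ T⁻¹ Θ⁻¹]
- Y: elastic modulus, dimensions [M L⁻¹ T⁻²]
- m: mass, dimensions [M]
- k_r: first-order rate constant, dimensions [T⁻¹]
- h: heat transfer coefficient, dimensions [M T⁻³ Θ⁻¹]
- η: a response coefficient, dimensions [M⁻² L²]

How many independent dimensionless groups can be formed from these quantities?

There are 7 variables and 4 base dimensions (M, L, T, Θ).
The dimension matrix has rank 4.
Independent dimensionless groups: 7 − 4 = 3.

3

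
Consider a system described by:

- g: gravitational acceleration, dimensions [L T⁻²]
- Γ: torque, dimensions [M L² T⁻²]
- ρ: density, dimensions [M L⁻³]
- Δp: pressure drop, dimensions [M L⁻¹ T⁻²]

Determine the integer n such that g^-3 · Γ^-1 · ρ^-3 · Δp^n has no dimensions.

4

Balance the M exponent: (1)·n from Δp, plus −3·(0) − (1) − 3·(1) = -4 from the rest, must sum to zero.
n − 4 = 0, so n = 4.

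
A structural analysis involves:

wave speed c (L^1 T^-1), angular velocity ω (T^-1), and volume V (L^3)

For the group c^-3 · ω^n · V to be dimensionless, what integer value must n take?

Balance the T exponent: (-1)·n from ω, plus −3·(-1) + (0) = 3 from the rest, must sum to zero.
−n + 3 = 0, so n = 3.

3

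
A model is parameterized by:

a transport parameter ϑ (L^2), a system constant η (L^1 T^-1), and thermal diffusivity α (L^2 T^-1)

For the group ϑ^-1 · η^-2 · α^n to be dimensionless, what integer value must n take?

2

Balance the L exponent: (2)·n from α, plus −(2) − 2·(1) = -4 from the rest, must sum to zero.
2n − 4 = 0, so n = 2.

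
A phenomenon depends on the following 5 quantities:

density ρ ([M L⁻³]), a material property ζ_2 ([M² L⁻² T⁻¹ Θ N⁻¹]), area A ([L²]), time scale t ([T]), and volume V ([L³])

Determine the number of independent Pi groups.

1

There are 5 variables and 5 base dimensions (M, L, T, Θ, N).
The dimension matrix has rank 4 (less than 5: the dimension vectors are linearly dependent).
Independent dimensionless groups: 5 − 4 = 1.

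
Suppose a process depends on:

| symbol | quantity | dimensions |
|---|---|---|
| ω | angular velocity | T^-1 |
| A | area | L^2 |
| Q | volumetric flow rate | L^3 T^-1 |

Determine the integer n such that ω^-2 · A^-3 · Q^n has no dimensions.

2

Balance the L exponent: (3)·n from Q, plus −2·(0) − 3·(2) = -6 from the rest, must sum to zero.
3n − 6 = 0, so n = 2.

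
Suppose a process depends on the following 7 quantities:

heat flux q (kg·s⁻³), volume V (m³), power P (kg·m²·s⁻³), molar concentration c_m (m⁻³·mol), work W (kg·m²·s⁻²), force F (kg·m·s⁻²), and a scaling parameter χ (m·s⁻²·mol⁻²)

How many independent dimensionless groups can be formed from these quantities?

There are 7 variables and 4 base dimensions (M, L, T, N).
The dimension matrix has rank 4.
Independent dimensionless groups: 7 − 4 = 3.

3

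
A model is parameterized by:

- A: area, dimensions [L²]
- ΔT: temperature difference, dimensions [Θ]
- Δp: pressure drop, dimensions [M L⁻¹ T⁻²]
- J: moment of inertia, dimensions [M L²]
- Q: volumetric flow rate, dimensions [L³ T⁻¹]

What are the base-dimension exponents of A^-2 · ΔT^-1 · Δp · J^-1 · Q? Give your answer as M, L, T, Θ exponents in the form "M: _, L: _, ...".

M: 0, L: -4, T: -3, Θ: -1

Collect each base-dimension exponent across the product:
  M: −2·(0) − (0) + (1) − (1) + (0) = 0
  L: −2·(2) − (0) + (-1) − (2) + (3) = -4
  T: −2·(0) − (0) + (-2) − (0) + (-1) = -3
  Θ: −2·(0) − (1) + (0) − (0) + (0) = -1
So the dimensions are [L⁻⁴ T⁻³ Θ⁻¹].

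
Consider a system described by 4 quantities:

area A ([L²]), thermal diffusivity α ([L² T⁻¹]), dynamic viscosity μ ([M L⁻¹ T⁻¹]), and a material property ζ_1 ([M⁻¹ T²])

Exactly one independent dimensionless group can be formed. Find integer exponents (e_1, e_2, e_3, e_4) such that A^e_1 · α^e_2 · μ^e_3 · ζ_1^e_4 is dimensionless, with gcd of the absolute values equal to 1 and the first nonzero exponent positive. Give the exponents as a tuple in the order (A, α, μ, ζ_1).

M: e_1·(0) + e_2·(0) + e_3·(1) + e_4·(-1) = 0
L: e_1·(2) + e_2·(2) + e_3·(-1) + e_4·(0) = 0
T: e_1·(0) + e_2·(-1) + e_3·(-1) + e_4·(2) = 0
Solving this homogeneous linear system for the smallest-integer solution (first nonzero entry positive) gives (1, -2, -2, -2).

(1, -2, -2, -2)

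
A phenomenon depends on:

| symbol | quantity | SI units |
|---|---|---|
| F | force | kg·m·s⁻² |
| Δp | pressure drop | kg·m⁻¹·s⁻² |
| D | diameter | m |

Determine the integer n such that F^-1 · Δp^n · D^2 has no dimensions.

1

Balance the M exponent: (1)·n from Δp, plus −(1) + 2·(0) = -1 from the rest, must sum to zero.
n − 1 = 0, so n = 1.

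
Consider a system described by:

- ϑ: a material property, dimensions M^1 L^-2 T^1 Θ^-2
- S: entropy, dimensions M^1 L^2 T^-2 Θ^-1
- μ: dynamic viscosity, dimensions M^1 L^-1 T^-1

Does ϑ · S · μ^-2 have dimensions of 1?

Sum the exponent of each base dimension across the product:
  M: [ϑ]_M + [S]_M − 2·[μ]_M = (1) + (1) − 2·(1) = 0
  L: [ϑ]_L + [S]_L − 2·[μ]_L = (-2) + (2) − 2·(-1) = 2
  T: [ϑ]_T + [S]_T − 2·[μ]_T = (1) + (-2) − 2·(-1) = 1
  Θ: [ϑ]_Θ + [S]_Θ − 2·[μ]_Θ = (-2) + (-1) − 2·(0) = -3
Net dimensions [L² T Θ⁻³] ≠ [1] — not dimensionless.

no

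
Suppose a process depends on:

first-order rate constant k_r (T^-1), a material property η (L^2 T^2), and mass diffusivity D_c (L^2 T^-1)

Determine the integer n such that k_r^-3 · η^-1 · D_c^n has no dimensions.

Balance the L exponent: (2)·n from D_c, plus −3·(0) − (2) = -2 from the rest, must sum to zero.
2n − 2 = 0, so n = 1.

1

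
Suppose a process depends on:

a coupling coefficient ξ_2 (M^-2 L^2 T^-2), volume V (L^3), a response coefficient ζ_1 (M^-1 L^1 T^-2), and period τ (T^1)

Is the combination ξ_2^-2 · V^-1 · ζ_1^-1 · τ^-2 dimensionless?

Sum the exponent of each base dimension across the product:
  M: −2·[ξ_2]_M − [V]_M − [ζ_1]_M − 2·[τ]_M = −2·(-2) − (0) − (-1) − 2·(0) = 5
  L: −2·[ξ_2]_L − [V]_L − [ζ_1]_L − 2·[τ]_L = −2·(2) − (3) − (1) − 2·(0) = -8
  T: −2·[ξ_2]_T − [V]_T − [ζ_1]_T − 2·[τ]_T = −2·(-2) − (0) − (-2) − 2·(1) = 4
Net dimensions [M⁵ L⁻⁸ T⁴] ≠ [1] — not dimensionless.

no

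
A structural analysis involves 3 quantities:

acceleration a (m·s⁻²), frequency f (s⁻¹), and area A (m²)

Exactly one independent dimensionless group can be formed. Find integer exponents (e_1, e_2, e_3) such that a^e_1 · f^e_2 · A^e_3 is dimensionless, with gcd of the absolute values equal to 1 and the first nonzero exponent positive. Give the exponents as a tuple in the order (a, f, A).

(2, -4, -1)

L: e_1·(1) + e_2·(0) + e_3·(2) = 0
T: e_1·(-2) + e_2·(-1) + e_3·(0) = 0
Solving this homogeneous linear system for the smallest-integer solution (first nonzero entry positive) gives (2, -4, -1).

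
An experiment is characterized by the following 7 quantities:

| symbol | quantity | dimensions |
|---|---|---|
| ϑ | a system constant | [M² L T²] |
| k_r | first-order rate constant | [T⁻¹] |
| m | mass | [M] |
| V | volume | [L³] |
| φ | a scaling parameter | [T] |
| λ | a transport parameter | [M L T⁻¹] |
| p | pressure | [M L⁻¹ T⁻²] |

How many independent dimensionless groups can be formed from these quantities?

There are 7 variables and 3 base dimensions (M, L, T).
The dimension matrix has rank 3.
Independent dimensionless groups: 7 − 3 = 4.

4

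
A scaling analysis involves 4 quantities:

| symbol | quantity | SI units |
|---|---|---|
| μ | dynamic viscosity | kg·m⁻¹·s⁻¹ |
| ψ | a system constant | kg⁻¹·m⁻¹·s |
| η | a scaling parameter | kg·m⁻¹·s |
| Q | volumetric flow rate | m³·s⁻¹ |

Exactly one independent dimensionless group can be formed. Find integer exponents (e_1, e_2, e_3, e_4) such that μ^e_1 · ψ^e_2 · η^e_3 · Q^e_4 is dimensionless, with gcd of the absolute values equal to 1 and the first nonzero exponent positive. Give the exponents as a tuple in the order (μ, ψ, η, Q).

M: e_1·(1) + e_2·(-1) + e_3·(1) + e_4·(0) = 0
L: e_1·(-1) + e_2·(-1) + e_3·(-1) + e_4·(3) = 0
T: e_1·(-1) + e_2·(1) + e_3·(1) + e_4·(-1) = 0
Solving this homogeneous linear system for the smallest-integer solution (first nonzero entry positive) gives (2, 3, 1, 2).

(2, 3, 1, 2)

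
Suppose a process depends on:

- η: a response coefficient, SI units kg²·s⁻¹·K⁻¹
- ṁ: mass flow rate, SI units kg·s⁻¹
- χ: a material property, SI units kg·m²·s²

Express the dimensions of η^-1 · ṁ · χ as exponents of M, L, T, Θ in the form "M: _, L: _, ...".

M: 0, L: 2, T: 2, Θ: 1

Collect each base-dimension exponent across the product:
  M: −(2) + (1) + (1) = 0
  L: −(0) + (0) + (2) = 2
  T: −(-1) + (-1) + (2) = 2
  Θ: −(-1) + (0) + (0) = 1
So the dimensions are [L² T² Θ].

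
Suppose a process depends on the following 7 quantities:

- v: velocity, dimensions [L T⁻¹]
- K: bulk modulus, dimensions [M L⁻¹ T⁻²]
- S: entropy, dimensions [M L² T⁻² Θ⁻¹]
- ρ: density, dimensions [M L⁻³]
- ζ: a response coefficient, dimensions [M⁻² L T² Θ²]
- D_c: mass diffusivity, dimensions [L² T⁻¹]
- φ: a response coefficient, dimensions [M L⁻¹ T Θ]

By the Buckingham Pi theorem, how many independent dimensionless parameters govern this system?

3

There are 7 variables and 4 base dimensions (M, L, T, Θ).
The dimension matrix has rank 4.
Independent dimensionless groups: 7 − 4 = 3.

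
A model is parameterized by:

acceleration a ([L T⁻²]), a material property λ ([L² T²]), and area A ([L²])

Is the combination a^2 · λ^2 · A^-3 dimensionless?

yes

Sum the exponent of each base dimension across the product:
  L: 2·[a]_L + 2·[λ]_L − 3·[A]_L = 2·(1) + 2·(2) − 3·(2) = 0
  T: 2·[a]_T + 2·[λ]_T − 3·[A]_T = 2·(-2) + 2·(2) − 3·(0) = 0
All base exponents vanish — dimensionless.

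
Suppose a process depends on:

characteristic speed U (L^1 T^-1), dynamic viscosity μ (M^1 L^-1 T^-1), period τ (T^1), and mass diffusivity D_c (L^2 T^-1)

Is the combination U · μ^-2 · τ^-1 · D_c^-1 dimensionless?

no

Sum the exponent of each base dimension across the product:
  M: [U]_M − 2·[μ]_M − [τ]_M − [D_c]_M = (0) − 2·(1) − (0) − (0) = -2
  L: [U]_L − 2·[μ]_L − [τ]_L − [D_c]_L = (1) − 2·(-1) − (0) − (2) = 1
  T: [U]_T − 2·[μ]_T − [τ]_T − [D_c]_T = (-1) − 2·(-1) − (1) − (-1) = 1
Net dimensions [M⁻² L T] ≠ [1] — not dimensionless.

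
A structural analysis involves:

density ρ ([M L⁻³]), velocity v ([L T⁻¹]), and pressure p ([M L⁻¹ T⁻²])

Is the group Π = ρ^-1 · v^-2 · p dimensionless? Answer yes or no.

yes

Sum the exponent of each base dimension across the product:
  M: −[ρ]_M − 2·[v]_M + [p]_M = −(1) − 2·(0) + (1) = 0
  L: −[ρ]_L − 2·[v]_L + [p]_L = −(-3) − 2·(1) + (-1) = 0
  T: −[ρ]_T − 2·[v]_T + [p]_T = −(0) − 2·(-1) + (-2) = 0
All base exponents vanish — dimensionless.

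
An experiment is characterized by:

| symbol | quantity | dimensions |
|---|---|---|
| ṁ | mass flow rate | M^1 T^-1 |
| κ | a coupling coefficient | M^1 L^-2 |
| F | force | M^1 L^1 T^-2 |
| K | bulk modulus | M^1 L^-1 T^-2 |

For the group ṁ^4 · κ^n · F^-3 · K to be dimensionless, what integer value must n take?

-2

Balance the M exponent: (1)·n from κ, plus 4·(1) − 3·(1) + (1) = 2 from the rest, must sum to zero.
n + 2 = 0, so n = -2.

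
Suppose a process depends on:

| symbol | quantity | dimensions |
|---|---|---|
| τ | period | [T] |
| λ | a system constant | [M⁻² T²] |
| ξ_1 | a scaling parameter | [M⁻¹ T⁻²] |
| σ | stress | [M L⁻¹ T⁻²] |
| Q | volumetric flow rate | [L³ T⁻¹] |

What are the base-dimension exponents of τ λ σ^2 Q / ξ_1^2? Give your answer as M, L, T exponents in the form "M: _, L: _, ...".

M: 2, L: 1, T: 2

Collect each base-dimension exponent across the product:
  M: (0) + (-2) − 2·(-1) + 2·(1) + (0) = 2
  L: (0) + (0) − 2·(0) + 2·(-1) + (3) = 1
  T: (1) + (2) − 2·(-2) + 2·(-2) + (-1) = 2
So the dimensions are [M² L T²].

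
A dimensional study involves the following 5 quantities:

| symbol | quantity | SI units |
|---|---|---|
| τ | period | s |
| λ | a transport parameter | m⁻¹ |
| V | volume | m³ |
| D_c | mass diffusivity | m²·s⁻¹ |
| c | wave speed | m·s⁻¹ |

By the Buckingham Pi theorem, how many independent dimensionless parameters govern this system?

3

There are 5 variables and 2 base dimensions (L, T).
The dimension matrix has rank 2.
Independent dimensionless groups: 5 − 2 = 3.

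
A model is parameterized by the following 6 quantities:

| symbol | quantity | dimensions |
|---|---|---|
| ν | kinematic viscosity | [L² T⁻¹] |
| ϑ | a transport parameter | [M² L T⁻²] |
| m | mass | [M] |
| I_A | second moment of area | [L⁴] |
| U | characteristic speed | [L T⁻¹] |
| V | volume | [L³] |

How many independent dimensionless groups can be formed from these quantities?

3

There are 6 variables and 3 base dimensions (M, L, T).
The dimension matrix has rank 3.
Independent dimensionless groups: 6 − 3 = 3.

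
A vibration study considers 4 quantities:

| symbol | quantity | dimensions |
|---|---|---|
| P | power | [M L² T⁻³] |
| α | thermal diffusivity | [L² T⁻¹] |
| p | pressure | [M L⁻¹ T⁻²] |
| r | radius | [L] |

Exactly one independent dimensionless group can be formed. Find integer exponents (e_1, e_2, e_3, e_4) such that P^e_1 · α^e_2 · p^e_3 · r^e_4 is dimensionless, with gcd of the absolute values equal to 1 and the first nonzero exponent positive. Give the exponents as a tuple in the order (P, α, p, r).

(1, -1, -1, -1)

M: e_1·(1) + e_2·(0) + e_3·(1) + e_4·(0) = 0
L: e_1·(2) + e_2·(2) + e_3·(-1) + e_4·(1) = 0
T: e_1·(-3) + e_2·(-1) + e_3·(-2) + e_4·(0) = 0
Solving this homogeneous linear system for the smallest-integer solution (first nonzero entry positive) gives (1, -1, -1, -1).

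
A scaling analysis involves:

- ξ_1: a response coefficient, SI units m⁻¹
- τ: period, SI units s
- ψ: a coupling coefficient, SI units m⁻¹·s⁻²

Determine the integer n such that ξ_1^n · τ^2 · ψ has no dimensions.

Balance the L exponent: (-1)·n from ξ_1, plus 2·(0) + (-1) = -1 from the rest, must sum to zero.
−n − 1 = 0, so n = -1.

-1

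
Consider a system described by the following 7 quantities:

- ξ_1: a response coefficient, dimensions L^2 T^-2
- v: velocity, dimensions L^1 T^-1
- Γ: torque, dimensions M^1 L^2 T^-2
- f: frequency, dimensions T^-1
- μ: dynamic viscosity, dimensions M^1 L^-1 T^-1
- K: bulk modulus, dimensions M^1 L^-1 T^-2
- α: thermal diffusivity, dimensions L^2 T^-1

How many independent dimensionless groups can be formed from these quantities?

4

There are 7 variables and 3 base dimensions (M, L, T).
The dimension matrix has rank 3.
Independent dimensionless groups: 7 − 3 = 4.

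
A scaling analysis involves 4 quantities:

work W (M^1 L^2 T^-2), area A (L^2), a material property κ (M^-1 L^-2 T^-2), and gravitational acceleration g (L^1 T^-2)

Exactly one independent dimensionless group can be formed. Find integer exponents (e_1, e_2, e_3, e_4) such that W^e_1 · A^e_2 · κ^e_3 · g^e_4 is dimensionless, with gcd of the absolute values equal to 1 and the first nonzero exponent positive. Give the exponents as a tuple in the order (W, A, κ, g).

(1, 1, 1, -2)

M: e_1·(1) + e_2·(0) + e_3·(-1) + e_4·(0) = 0
L: e_1·(2) + e_2·(2) + e_3·(-2) + e_4·(1) = 0
T: e_1·(-2) + e_2·(0) + e_3·(-2) + e_4·(-2) = 0
Solving this homogeneous linear system for the smallest-integer solution (first nonzero entry positive) gives (1, 1, 1, -2).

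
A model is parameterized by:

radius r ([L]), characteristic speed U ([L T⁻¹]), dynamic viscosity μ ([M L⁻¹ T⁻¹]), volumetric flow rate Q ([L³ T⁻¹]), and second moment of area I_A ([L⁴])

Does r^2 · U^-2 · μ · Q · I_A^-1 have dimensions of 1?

no

Sum the exponent of each base dimension across the product:
  M: 2·[r]_M − 2·[U]_M + [μ]_M + [Q]_M − [I_A]_M = 2·(0) − 2·(0) + (1) + (0) − (0) = 1
  L: 2·[r]_L − 2·[U]_L + [μ]_L + [Q]_L − [I_A]_L = 2·(1) − 2·(1) + (-1) + (3) − (4) = -2
  T: 2·[r]_T − 2·[U]_T + [μ]_T + [Q]_T − [I_A]_T = 2·(0) − 2·(-1) + (-1) + (-1) − (0) = 0
Net dimensions [M L⁻²] ≠ [1] — not dimensionless.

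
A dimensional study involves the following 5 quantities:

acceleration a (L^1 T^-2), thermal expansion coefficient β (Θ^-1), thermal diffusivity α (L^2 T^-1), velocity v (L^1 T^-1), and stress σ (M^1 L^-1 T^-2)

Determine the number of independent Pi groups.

There are 5 variables and 4 base dimensions (M, L, T, Θ).
The dimension matrix has rank 4.
Independent dimensionless groups: 5 − 4 = 1.

1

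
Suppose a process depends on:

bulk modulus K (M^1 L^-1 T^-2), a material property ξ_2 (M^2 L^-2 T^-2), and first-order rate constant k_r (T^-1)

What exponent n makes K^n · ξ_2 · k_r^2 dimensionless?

-2

Balance the M exponent: (1)·n from K, plus (2) + 2·(0) = 2 from the rest, must sum to zero.
n + 2 = 0, so n = -2.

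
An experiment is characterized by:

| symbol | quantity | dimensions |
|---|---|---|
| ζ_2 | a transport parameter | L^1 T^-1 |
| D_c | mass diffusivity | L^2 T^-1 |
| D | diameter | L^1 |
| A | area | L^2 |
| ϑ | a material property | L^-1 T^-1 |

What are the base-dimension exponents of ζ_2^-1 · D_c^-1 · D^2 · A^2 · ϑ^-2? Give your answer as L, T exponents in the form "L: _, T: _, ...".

L: 5, T: 4

Collect each base-dimension exponent across the product:
  L: −(1) − (2) + 2·(1) + 2·(2) − 2·(-1) = 5
  T: −(-1) − (-1) + 2·(0) + 2·(0) − 2·(-1) = 4
So the dimensions are [L⁵ T⁴].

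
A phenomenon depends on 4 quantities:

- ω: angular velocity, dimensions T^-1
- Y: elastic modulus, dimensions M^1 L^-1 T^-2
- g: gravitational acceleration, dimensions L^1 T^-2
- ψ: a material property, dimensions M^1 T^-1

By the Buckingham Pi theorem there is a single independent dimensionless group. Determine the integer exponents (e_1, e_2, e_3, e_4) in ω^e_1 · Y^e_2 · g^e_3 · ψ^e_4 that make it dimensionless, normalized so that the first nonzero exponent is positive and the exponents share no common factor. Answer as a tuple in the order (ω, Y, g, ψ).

(3, -1, -1, 1)

M: e_1·(0) + e_2·(1) + e_3·(0) + e_4·(1) = 0
L: e_1·(0) + e_2·(-1) + e_3·(1) + e_4·(0) = 0
T: e_1·(-1) + e_2·(-2) + e_3·(-2) + e_4·(-1) = 0
Solving this homogeneous linear system for the smallest-integer solution (first nonzero entry positive) gives (3, -1, -1, 1).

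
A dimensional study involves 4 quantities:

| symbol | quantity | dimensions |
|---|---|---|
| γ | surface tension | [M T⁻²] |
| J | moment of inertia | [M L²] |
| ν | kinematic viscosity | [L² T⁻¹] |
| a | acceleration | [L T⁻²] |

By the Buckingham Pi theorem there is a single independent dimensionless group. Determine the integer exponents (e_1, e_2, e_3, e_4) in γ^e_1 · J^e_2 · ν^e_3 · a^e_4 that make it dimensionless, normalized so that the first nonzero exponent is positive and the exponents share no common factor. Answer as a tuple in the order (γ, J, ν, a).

(1, -1, 2, -2)

M: e_1·(1) + e_2·(1) + e_3·(0) + e_4·(0) = 0
L: e_1·(0) + e_2·(2) + e_3·(2) + e_4·(1) = 0
T: e_1·(-2) + e_2·(0) + e_3·(-1) + e_4·(-2) = 0
Solving this homogeneous linear system for the smallest-integer solution (first nonzero entry positive) gives (1, -1, 2, -2).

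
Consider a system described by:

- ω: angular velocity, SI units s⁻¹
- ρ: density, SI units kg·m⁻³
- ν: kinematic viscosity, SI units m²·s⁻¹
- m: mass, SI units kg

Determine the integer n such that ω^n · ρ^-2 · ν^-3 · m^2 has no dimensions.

Balance the T exponent: (-1)·n from ω, plus −2·(0) − 3·(-1) + 2·(0) = 3 from the rest, must sum to zero.
−n + 3 = 0, so n = 3.

3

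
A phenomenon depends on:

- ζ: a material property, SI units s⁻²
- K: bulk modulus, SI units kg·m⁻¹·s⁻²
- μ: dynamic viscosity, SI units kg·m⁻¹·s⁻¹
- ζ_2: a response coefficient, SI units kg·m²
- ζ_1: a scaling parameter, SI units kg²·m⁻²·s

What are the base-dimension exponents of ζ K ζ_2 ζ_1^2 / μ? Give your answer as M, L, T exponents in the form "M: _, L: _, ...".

Collect each base-dimension exponent across the product:
  M: (0) + (1) − (1) + (1) + 2·(2) = 5
  L: (0) + (-1) − (-1) + (2) + 2·(-2) = -2
  T: (-2) + (-2) − (-1) + (0) + 2·(1) = -1
So the dimensions are [M⁵ L⁻² T⁻¹].

M: 5, L: -2, T: -1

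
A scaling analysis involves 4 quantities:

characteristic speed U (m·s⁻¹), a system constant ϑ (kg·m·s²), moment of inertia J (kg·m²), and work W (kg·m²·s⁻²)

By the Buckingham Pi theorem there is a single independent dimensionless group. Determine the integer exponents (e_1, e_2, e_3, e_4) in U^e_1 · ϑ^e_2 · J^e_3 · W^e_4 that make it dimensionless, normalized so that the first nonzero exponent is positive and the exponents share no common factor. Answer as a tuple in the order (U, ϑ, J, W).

(2, 2, -3, 1)

M: e_1·(0) + e_2·(1) + e_3·(1) + e_4·(1) = 0
L: e_1·(1) + e_2·(1) + e_3·(2) + e_4·(2) = 0
T: e_1·(-1) + e_2·(2) + e_3·(0) + e_4·(-2) = 0
Solving this homogeneous linear system for the smallest-integer solution (first nonzero entry positive) gives (2, 2, -3, 1).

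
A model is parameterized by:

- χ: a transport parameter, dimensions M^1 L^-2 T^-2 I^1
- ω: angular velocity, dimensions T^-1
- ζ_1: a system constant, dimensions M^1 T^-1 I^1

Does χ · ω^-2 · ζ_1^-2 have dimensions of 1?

no

Sum the exponent of each base dimension across the product:
  M: [χ]_M − 2·[ω]_M − 2·[ζ_1]_M = (1) − 2·(0) − 2·(1) = -1
  L: [χ]_L − 2·[ω]_L − 2·[ζ_1]_L = (-2) − 2·(0) − 2·(0) = -2
  T: [χ]_T − 2·[ω]_T − 2·[ζ_1]_T = (-2) − 2·(-1) − 2·(-1) = 2
  I: [χ]_I − 2·[ω]_I − 2·[ζ_1]_I = (1) − 2·(0) − 2·(1) = -1
Net dimensions [M⁻¹ L⁻² T² I⁻¹] ≠ [1] — not dimensionless.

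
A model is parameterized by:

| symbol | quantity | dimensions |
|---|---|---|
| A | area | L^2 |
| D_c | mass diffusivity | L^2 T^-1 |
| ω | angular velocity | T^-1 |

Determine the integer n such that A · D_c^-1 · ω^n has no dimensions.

1

Balance the T exponent: (-1)·n from ω, plus (0) − (-1) = 1 from the rest, must sum to zero.
−n + 1 = 0, so n = 1.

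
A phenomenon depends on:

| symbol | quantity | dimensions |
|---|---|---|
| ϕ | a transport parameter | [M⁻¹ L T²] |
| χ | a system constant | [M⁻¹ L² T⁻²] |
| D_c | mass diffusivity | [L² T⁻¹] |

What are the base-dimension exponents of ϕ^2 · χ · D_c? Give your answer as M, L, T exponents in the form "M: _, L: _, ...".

M: -3, L: 6, T: 1

Collect each base-dimension exponent across the product:
  M: 2·(-1) + (-1) + (0) = -3
  L: 2·(1) + (2) + (2) = 6
  T: 2·(2) + (-2) + (-1) = 1
So the dimensions are [M⁻³ L⁶ T].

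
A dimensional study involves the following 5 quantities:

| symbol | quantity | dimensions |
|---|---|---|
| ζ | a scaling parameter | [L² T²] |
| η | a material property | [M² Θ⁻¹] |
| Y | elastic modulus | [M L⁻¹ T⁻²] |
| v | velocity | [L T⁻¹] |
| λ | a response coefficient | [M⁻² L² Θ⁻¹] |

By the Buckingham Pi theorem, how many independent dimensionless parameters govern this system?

1

There are 5 variables and 4 base dimensions (M, L, T, Θ).
The dimension matrix has rank 4.
Independent dimensionless groups: 5 − 4 = 1.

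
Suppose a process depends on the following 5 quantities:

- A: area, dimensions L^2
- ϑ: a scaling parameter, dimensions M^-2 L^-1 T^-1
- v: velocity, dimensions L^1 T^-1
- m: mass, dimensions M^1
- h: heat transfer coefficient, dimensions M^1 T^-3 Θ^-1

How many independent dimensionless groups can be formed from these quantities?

There are 5 variables and 4 base dimensions (M, L, T, Θ).
The dimension matrix has rank 4.
Independent dimensionless groups: 5 − 4 = 1.

1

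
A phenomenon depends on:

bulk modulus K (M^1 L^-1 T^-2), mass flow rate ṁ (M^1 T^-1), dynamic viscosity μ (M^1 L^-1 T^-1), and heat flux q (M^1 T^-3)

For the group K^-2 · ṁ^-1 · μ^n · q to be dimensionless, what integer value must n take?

Balance the M exponent: (1)·n from μ, plus −2·(1) − (1) + (1) = -2 from the rest, must sum to zero.
n − 2 = 0, so n = 2.

2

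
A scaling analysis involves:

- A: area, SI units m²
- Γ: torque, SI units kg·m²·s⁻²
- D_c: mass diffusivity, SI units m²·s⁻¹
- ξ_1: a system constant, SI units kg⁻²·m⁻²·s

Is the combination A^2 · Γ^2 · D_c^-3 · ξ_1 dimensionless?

Sum the exponent of each base dimension across the product:
  M: 2·[A]_M + 2·[Γ]_M − 3·[D_c]_M + [ξ_1]_M = 2·(0) + 2·(1) − 3·(0) + (-2) = 0
  L: 2·[A]_L + 2·[Γ]_L − 3·[D_c]_L + [ξ_1]_L = 2·(2) + 2·(2) − 3·(2) + (-2) = 0
  T: 2·[A]_T + 2·[Γ]_T − 3·[D_c]_T + [ξ_1]_T = 2·(0) + 2·(-2) − 3·(-1) + (1) = 0
All base exponents vanish — dimensionless.

yes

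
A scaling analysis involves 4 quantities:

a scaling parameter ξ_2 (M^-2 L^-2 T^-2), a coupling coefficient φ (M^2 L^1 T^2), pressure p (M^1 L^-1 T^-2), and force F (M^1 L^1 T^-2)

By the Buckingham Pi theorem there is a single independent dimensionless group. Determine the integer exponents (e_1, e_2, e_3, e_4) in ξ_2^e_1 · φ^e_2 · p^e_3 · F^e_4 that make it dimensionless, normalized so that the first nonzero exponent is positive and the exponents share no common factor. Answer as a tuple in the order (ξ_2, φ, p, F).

(2, 2, -1, 1)

M: e_1·(-2) + e_2·(2) + e_3·(1) + e_4·(1) = 0
L: e_1·(-2) + e_2·(1) + e_3·(-1) + e_4·(1) = 0
T: e_1·(-2) + e_2·(2) + e_3·(-2) + e_4·(-2) = 0
Solving this homogeneous linear system for the smallest-integer solution (first nonzero entry positive) gives (2, 2, -1, 1).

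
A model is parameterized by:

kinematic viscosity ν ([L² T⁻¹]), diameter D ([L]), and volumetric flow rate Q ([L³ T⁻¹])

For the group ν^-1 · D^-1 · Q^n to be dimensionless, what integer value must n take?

1

Balance the L exponent: (3)·n from Q, plus −(2) − (1) = -3 from the rest, must sum to zero.
3n − 3 = 0, so n = 1.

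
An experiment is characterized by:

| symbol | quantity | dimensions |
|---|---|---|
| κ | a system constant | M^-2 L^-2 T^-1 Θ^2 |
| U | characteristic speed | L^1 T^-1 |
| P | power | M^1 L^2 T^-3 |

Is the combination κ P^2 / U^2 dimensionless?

Sum the exponent of each base dimension across the product:
  M: [κ]_M − 2·[U]_M + 2·[P]_M = (-2) − 2·(0) + 2·(1) = 0
  L: [κ]_L − 2·[U]_L + 2·[P]_L = (-2) − 2·(1) + 2·(2) = 0
  T: [κ]_T − 2·[U]_T + 2·[P]_T = (-1) − 2·(-1) + 2·(-3) = -5
  Θ: [κ]_Θ − 2·[U]_Θ + 2·[P]_Θ = (2) − 2·(0) + 2·(0) = 2
Net dimensions [T⁻⁵ Θ²] ≠ [1] — not dimensionless.

no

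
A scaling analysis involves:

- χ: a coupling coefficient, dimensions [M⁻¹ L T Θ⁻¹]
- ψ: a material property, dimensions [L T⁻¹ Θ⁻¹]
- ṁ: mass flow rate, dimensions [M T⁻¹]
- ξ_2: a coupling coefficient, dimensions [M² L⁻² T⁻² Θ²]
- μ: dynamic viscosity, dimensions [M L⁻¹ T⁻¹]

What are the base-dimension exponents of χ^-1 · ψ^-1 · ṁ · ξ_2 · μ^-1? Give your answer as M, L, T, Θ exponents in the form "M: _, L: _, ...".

M: 3, L: -3, T: -2, Θ: 4

Collect each base-dimension exponent across the product:
  M: −(-1) − (0) + (1) + (2) − (1) = 3
  L: −(1) − (1) + (0) + (-2) − (-1) = -3
  T: −(1) − (-1) + (-1) + (-2) − (-1) = -2
  Θ: −(-1) − (-1) + (0) + (2) − (0) = 4
So the dimensions are [M³ L⁻³ T⁻² Θ⁴].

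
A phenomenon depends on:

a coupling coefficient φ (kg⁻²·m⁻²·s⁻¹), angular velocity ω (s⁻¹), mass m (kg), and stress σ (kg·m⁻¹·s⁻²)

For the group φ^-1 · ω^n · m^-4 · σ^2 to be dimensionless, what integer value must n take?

Balance the T exponent: (-1)·n from ω, plus −(-1) − 4·(0) + 2·(-2) = -3 from the rest, must sum to zero.
−n − 3 = 0, so n = -3.

-3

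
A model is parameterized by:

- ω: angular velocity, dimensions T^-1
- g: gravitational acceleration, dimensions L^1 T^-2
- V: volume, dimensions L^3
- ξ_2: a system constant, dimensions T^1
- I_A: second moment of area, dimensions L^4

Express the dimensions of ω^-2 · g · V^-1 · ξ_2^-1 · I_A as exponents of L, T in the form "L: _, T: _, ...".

L: 2, T: -1

Collect each base-dimension exponent across the product:
  L: −2·(0) + (1) − (3) − (0) + (4) = 2
  T: −2·(-1) + (-2) − (0) − (1) + (0) = -1
So the dimensions are [L² T⁻¹].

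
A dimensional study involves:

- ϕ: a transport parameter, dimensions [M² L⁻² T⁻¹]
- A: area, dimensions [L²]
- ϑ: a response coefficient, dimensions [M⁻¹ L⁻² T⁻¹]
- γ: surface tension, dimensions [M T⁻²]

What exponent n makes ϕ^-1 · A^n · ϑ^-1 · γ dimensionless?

Balance the L exponent: (2)·n from A, plus −(-2) − (-2) + (0) = 4 from the rest, must sum to zero.
2n + 4 = 0, so n = -2.

-2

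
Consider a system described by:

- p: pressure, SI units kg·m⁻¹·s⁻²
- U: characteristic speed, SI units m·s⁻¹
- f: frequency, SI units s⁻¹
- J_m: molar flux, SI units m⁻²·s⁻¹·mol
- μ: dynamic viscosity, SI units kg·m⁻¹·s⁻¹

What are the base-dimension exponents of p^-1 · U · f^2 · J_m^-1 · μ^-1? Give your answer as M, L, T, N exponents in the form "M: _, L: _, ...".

Collect each base-dimension exponent across the product:
  M: −(1) + (0) + 2·(0) − (0) − (1) = -2
  L: −(-1) + (1) + 2·(0) − (-2) − (-1) = 5
  T: −(-2) + (-1) + 2·(-1) − (-1) − (-1) = 1
  N: −(0) + (0) + 2·(0) − (1) − (0) = -1
So the dimensions are [M⁻² L⁵ T N⁻¹].

M: -2, L: 5, T: 1, N: -1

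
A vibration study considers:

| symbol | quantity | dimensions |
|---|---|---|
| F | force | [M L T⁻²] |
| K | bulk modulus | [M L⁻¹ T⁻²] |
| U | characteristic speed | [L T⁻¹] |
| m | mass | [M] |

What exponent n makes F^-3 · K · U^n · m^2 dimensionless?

Balance the L exponent: (1)·n from U, plus −3·(1) + (-1) + 2·(0) = -4 from the rest, must sum to zero.
n − 4 = 0, so n = 4.

4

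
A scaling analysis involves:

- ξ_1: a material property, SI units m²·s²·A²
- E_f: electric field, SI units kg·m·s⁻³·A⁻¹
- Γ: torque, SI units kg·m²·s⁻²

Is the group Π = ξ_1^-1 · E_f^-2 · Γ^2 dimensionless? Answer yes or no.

Sum the exponent of each base dimension across the product:
  M: −[ξ_1]_M − 2·[E_f]_M + 2·[Γ]_M = −(0) − 2·(1) + 2·(1) = 0
  L: −[ξ_1]_L − 2·[E_f]_L + 2·[Γ]_L = −(2) − 2·(1) + 2·(2) = 0
  T: −[ξ_1]_T − 2·[E_f]_T + 2·[Γ]_T = −(2) − 2·(-3) + 2·(-2) = 0
  I: −[ξ_1]_I − 2·[E_f]_I + 2·[Γ]_I = −(2) − 2·(-1) + 2·(0) = 0
All base exponents vanish — dimensionless.

yes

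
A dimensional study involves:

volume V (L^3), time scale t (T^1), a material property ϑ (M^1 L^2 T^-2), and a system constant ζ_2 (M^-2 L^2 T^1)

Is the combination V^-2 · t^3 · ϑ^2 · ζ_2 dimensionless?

yes

Sum the exponent of each base dimension across the product:
  M: −2·[V]_M + 3·[t]_M + 2·[ϑ]_M + [ζ_2]_M = −2·(0) + 3·(0) + 2·(1) + (-2) = 0
  L: −2·[V]_L + 3·[t]_L + 2·[ϑ]_L + [ζ_2]_L = −2·(3) + 3·(0) + 2·(2) + (2) = 0
  T: −2·[V]_T + 3·[t]_T + 2·[ϑ]_T + [ζ_2]_T = −2·(0) + 3·(1) + 2·(-2) + (1) = 0
All base exponents vanish — dimensionless.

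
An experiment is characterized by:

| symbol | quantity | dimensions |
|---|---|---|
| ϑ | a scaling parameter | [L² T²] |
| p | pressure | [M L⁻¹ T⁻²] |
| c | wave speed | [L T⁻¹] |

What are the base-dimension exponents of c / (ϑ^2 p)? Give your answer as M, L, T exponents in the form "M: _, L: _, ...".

M: -1, L: -2, T: -3

Collect each base-dimension exponent across the product:
  M: −2·(0) − (1) + (0) = -1
  L: −2·(2) − (-1) + (1) = -2
  T: −2·(2) − (-2) + (-1) = -3
So the dimensions are [M⁻¹ L⁻² T⁻³].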